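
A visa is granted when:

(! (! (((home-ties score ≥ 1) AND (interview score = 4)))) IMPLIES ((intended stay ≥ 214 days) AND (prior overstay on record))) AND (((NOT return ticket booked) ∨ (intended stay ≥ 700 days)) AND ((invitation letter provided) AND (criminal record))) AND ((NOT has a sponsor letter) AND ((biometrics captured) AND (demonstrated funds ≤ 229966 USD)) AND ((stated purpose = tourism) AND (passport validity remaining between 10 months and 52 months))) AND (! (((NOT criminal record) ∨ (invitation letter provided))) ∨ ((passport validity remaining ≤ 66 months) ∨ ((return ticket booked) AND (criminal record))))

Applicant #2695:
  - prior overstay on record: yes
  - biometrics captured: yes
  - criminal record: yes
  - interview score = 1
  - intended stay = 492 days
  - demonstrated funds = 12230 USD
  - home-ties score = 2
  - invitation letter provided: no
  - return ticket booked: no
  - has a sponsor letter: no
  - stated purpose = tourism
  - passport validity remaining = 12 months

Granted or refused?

Atomic conditions:
  home-ties score ≥ 1: 2 ≥ 1 is true
  interview score = 4: 1 == 4 is false
  intended stay ≥ 214 days: 492 ≥ 214 is true
  prior overstay on record: yes → true
  NOT return ticket booked: no → true
  intended stay ≥ 700 days: 492 ≥ 700 is false
  invitation letter provided: no → false
  criminal record: yes → true
  NOT has a sponsor letter: no → true
  biometrics captured: yes → true
  demonstrated funds ≤ 229966 USD: 12230 ≤ 229966 is true
  stated purpose = tourism: tourism == tourism is true
  passport validity remaining between 10 months and 52 months: 12 in [10, 52] is true
  NOT criminal record: yes → false
  passport validity remaining ≤ 66 months: 12 ≤ 66 is true
  return ticket booked: no → false
Combine:
[1.1.1.1] true AND false = false
[1.1.1] NOT false = true
[1.1] NOT true = false
[1.2] true AND true = true
[1] false → true (antecedent false ⇒ implication holds) = true
[2.1] true OR false = true
[2.2] false AND true = false
[2] true AND false = false
[3.2] true AND true = true
[3.3] true AND true = true
[3] true AND true AND true = true
[4.1.1] false OR false = false
[4.1] NOT false = true
[4.2.2] false AND true = false
[4.2] true OR false = true
[4] true OR true = true
[root] true AND false AND true AND true = false
Overall: false → refused

Refused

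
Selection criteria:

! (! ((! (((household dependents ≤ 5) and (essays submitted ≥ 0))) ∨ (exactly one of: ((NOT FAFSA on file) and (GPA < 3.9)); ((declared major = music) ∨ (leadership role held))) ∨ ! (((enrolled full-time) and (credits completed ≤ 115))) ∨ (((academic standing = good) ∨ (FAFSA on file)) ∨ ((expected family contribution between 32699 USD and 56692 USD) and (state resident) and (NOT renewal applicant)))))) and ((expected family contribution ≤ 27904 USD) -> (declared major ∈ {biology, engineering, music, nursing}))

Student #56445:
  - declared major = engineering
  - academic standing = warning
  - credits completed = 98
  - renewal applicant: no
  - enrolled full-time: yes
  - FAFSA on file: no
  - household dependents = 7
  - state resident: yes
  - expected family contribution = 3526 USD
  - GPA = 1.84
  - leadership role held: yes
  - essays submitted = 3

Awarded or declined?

Awarded

Atomic conditions:
  household dependents ≤ 5: 7 ≤ 5 is false
  essays submitted ≥ 0: 3 ≥ 0 is true
  NOT FAFSA on file: no → true
  GPA < 3.9: 1.84 < 3.9 is true
  declared major = music: engineering == music is false
  leadership role held: yes → true
  enrolled full-time: yes → true
  credits completed ≤ 115: 98 ≤ 115 is true
  academic standing = good: warning == good is false
  FAFSA on file: no → false
  expected family contribution between 32699 USD and 56692 USD: 3526 in [32699, 56692] is false
  state resident: yes → true
  NOT renewal applicant: no → true
  expected family contribution ≤ 27904 USD: 3526 ≤ 27904 is true
  declared major ∈ {biology, engineering, music, nursing}: engineering is in the set → true
Combine:
[1.1.1.1.1] false AND true = false
[1.1.1.1] NOT false = true
[1.1.1.2.1] true AND true = true
[1.1.1.2.2] false OR true = true
[1.1.1.2] exactly-one(true, true) = false
[1.1.1.3.1] true AND true = true
[1.1.1.3] NOT true = false
[1.1.1.4.1] false OR false = false
[1.1.1.4.2] false AND true AND true = false
[1.1.1.4] false OR false = false
[1.1.1] true OR false OR false OR false = true
[1.1] NOT true = false
[1] NOT false = true
[2] true → true = true
[root] true AND true = true
Overall: true → awarded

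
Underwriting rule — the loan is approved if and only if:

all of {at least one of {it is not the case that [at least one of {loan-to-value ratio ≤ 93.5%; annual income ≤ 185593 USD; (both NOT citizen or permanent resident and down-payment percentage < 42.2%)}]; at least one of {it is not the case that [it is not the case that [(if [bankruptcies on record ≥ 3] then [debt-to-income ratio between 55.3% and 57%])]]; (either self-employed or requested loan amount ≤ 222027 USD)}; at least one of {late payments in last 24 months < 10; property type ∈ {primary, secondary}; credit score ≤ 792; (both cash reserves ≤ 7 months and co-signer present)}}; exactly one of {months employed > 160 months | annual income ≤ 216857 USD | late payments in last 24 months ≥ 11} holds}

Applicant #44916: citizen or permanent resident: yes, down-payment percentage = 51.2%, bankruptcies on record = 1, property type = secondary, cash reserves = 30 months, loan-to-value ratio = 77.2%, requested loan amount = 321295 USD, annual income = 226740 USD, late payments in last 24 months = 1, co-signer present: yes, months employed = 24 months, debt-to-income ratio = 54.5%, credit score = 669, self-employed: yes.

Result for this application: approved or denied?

Denied

Atomic conditions:
  loan-to-value ratio ≤ 93.5%: 77.2 ≤ 93.5 is true
  annual income ≤ 185593 USD: 226740 ≤ 185593 is false
  NOT citizen or permanent resident: yes → false
  down-payment percentage < 42.2%: 51.2 < 42.2 is false
  bankruptcies on record ≥ 3: 1 ≥ 3 is false
  debt-to-income ratio between 55.3% and 57%: 54.5 in [55.3, 57] is false
  self-employed: yes → true
  requested loan amount ≤ 222027 USD: 321295 ≤ 222027 is false
  late payments in last 24 months < 10: 1 < 10 is true
  property type ∈ {primary, secondary}: secondary is in the set → true
  credit score ≤ 792: 669 ≤ 792 is true
  cash reserves ≤ 7 months: 30 ≤ 7 is false
  co-signer present: yes → true
  months employed > 160 months: 24 > 160 is false
  annual income ≤ 216857 USD: 226740 ≤ 216857 is false
  late payments in last 24 months ≥ 11: 1 ≥ 11 is false
Combine:
[1.1.1.3] false AND false = false
[1.1.1] true OR false OR false = true
[1.1] NOT true = false
[1.2.1.1.1] false → false (antecedent false ⇒ implication holds) = true
[1.2.1.1] NOT true = false
[1.2.1] NOT false = true
[1.2.2] true OR false = true
[1.2] true OR true = true
[1.3.4] false AND true = false
[1.3] true OR true OR true OR false = true
[1] false OR true OR true = true
[2] exactly-one(false, false, false) = false
[root] true AND false = false
Overall: false → denied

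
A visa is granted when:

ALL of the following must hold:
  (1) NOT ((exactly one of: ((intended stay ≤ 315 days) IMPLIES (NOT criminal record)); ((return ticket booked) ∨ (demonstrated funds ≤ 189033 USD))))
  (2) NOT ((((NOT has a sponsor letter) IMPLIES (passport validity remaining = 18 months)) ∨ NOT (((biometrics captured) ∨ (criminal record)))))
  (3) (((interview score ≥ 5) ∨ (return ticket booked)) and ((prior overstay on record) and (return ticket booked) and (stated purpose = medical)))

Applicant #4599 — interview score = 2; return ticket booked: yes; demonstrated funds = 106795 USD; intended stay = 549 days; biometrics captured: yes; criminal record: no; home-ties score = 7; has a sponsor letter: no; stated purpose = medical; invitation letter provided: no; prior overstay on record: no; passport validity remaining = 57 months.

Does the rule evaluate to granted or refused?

Atomic conditions:
  intended stay ≤ 315 days: 549 ≤ 315 is false
  NOT criminal record: no → true
  return ticket booked: yes → true
  demonstrated funds ≤ 189033 USD: 106795 ≤ 189033 is true
  NOT has a sponsor letter: no → true
  passport validity remaining = 18 months: 57 == 18 is false
  biometrics captured: yes → true
  criminal record: no → false
  interview score ≥ 5: 2 ≥ 5 is false
  prior overstay on record: no → false
  stated purpose = medical: medical == medical is true
Combine:
[1.1.1] false → true (antecedent false ⇒ implication holds) = true
[1.1.2] true OR true = true
[1.1] exactly-one(true, true) = false
[1] NOT false = true
[2.1.1] true → false = false
[2.1.2.1] true OR false = true
[2.1.2] NOT true = false
[2.1] false OR false = false
[2] NOT false = true
[3.1] false OR true = true
[3.2] false AND true AND true = false
[3] true AND false = false
[root] true AND true AND false = false
Overall: false → refused

Refused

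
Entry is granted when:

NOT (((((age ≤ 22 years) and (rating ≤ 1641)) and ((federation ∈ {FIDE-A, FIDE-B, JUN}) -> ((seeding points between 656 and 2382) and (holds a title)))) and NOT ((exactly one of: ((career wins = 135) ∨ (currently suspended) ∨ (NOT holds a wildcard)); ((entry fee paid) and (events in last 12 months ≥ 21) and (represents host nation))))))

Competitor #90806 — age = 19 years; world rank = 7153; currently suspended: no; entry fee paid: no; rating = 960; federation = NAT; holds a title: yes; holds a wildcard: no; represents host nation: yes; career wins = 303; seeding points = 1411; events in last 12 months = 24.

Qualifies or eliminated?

Atomic conditions:
  age ≤ 22 years: 19 ≤ 22 is true
  rating ≤ 1641: 960 ≤ 1641 is true
  federation ∈ {FIDE-A, FIDE-B, JUN}: NAT is not in the set → false
  seeding points between 656 and 2382: 1411 in [656, 2382] is true
  holds a title: yes → true
  career wins = 135: 303 == 135 is false
  currently suspended: no → false
  NOT holds a wildcard: no → true
  entry fee paid: no → false
  events in last 12 months ≥ 21: 24 ≥ 21 is true
  represents host nation: yes → true
Combine:
[1.1.1] true AND true = true
[1.1.2.2] true AND true = true
[1.1.2] false → true (antecedent false ⇒ implication holds) = true
[1.1] true AND true = true
[1.2.1.1] false OR false OR true = true
[1.2.1.2] false AND true AND true = false
[1.2.1] exactly-one(true, false) = true
[1.2] NOT true = false
[1] true AND false = false
[root] NOT false = true
Overall: true → qualifies

Qualifies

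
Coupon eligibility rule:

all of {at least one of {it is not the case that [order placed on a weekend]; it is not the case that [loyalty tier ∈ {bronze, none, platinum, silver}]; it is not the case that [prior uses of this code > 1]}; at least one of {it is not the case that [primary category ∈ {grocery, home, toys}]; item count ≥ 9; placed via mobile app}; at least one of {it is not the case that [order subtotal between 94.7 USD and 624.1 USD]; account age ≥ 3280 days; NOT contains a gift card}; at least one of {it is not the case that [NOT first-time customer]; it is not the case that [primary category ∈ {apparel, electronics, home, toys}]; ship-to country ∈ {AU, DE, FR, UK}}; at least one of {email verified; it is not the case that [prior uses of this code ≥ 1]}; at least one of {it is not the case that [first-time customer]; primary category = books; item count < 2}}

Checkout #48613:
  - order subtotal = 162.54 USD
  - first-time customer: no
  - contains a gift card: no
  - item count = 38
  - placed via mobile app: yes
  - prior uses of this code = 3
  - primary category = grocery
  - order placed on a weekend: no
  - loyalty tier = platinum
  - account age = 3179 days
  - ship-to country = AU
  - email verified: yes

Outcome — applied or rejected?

Applied

Atomic conditions:
  order placed on a weekend: no → false
  loyalty tier ∈ {bronze, none, platinum, silver}: platinum is in the set → true
  prior uses of this code > 1: 3 > 1 is true
  primary category ∈ {grocery, home, toys}: grocery is in the set → true
  item count ≥ 9: 38 ≥ 9 is true
  placed via mobile app: yes → true
  order subtotal between 94.7 USD and 624.1 USD: 162.54 in [94.7, 624.1] is true
  account age ≥ 3280 days: 3179 ≥ 3280 is false
  NOT contains a gift card: no → true
  NOT first-time customer: no → true
  primary category ∈ {apparel, electronics, home, toys}: grocery is not in the set → false
  ship-to country ∈ {AU, DE, FR, UK}: AU is in the set → true
  email verified: yes → true
  prior uses of this code ≥ 1: 3 ≥ 1 is true
  first-time customer: no → false
  primary category = books: grocery == books is false
  item count < 2: 38 < 2 is false
Combine:
[1.1] NOT false = true
[1.2] NOT true = false
[1.3] NOT true = false
[1] true OR false OR false = true
[2.1] NOT true = false
[2] false OR true OR true = true
[3.1] NOT true = false
[3] false OR false OR true = true
[4.1] NOT true = false
[4.2] NOT false = true
[4] false OR true OR true = true
[5.2] NOT true = false
[5] true OR false = true
[6.1] NOT false = true
[6] true OR false OR false = true
[root] true AND true AND true AND true AND true AND true = true
Overall: true → applied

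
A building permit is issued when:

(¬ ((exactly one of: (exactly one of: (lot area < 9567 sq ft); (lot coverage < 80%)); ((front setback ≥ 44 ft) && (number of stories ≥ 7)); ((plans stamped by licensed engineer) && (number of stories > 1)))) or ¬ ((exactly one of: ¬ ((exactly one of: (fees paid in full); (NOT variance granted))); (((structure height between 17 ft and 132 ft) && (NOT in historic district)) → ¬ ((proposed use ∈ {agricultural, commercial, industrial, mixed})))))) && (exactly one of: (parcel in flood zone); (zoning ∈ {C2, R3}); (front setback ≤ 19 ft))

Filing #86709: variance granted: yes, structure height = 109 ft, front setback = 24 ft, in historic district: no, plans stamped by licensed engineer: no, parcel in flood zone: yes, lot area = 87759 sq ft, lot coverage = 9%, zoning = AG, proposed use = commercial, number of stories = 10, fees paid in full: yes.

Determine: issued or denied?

Atomic conditions:
  lot area < 9567 sq ft: 87759 < 9567 is false
  lot coverage < 80%: 9 < 80 is true
  front setback ≥ 44 ft: 24 ≥ 44 is false
  number of stories ≥ 7: 10 ≥ 7 is true
  plans stamped by licensed engineer: no → false
  number of stories > 1: 10 > 1 is true
  fees paid in full: yes → true
  NOT variance granted: yes → false
  structure height between 17 ft and 132 ft: 109 in [17, 132] is true
  NOT in historic district: no → true
  proposed use ∈ {agricultural, commercial, industrial, mixed}: commercial is in the set → true
  parcel in flood zone: yes → true
  zoning ∈ {C2, R3}: AG is not in the set → false
  front setback ≤ 19 ft: 24 ≤ 19 is false
Combine:
[1.1.1.1] exactly-one(false, true) = true
[1.1.1.2] false AND true = false
[1.1.1.3] false AND true = false
[1.1.1] exactly-one(true, false, false) = true
[1.1] NOT true = false
[1.2.1.1.1] exactly-one(true, false) = true
[1.2.1.1] NOT true = false
[1.2.1.2.1] true AND true = true
[1.2.1.2.2] NOT true = false
[1.2.1.2] true → false = false
[1.2.1] exactly-one(false, false) = false
[1.2] NOT false = true
[1] false OR true = true
[2] exactly-one(true, false, false) = true
[root] true AND true = true
Overall: true → issued

Issued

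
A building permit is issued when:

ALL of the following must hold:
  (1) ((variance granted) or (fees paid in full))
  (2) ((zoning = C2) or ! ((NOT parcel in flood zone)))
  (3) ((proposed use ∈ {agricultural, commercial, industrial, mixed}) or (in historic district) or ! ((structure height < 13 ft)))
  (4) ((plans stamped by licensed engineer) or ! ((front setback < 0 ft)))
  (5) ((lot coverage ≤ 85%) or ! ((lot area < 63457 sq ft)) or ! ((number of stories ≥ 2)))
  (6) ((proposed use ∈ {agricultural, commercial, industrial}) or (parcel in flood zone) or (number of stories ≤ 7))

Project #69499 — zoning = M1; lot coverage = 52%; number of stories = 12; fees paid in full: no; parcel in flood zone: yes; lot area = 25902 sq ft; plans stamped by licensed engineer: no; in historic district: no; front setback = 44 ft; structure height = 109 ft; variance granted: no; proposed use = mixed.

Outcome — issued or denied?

Denied

Atomic conditions:
  variance granted: no → false
  fees paid in full: no → false
  zoning = C2: M1 == C2 is false
  NOT parcel in flood zone: yes → false
  proposed use ∈ {agricultural, commercial, industrial, mixed}: mixed is in the set → true
  in historic district: no → false
  structure height < 13 ft: 109 < 13 is false
  plans stamped by licensed engineer: no → false
  front setback < 0 ft: 44 < 0 is false
  lot coverage ≤ 85%: 52 ≤ 85 is true
  lot area < 63457 sq ft: 25902 < 63457 is true
  number of stories ≥ 2: 12 ≥ 2 is true
  proposed use ∈ {agricultural, commercial, industrial}: mixed is not in the set → false
  parcel in flood zone: yes → true
  number of stories ≤ 7: 12 ≤ 7 is false
Combine:
[1] false OR false = false
[2.2] NOT false = true
[2] false OR true = true
[3.3] NOT false = true
[3] true OR false OR true = true
[4.2] NOT false = true
[4] false OR true = true
[5.2] NOT true = false
[5.3] NOT true = false
[5] true OR false OR false = true
[6] false OR true OR false = true
[root] false AND true AND true AND true AND true AND true = false
Overall: false → denied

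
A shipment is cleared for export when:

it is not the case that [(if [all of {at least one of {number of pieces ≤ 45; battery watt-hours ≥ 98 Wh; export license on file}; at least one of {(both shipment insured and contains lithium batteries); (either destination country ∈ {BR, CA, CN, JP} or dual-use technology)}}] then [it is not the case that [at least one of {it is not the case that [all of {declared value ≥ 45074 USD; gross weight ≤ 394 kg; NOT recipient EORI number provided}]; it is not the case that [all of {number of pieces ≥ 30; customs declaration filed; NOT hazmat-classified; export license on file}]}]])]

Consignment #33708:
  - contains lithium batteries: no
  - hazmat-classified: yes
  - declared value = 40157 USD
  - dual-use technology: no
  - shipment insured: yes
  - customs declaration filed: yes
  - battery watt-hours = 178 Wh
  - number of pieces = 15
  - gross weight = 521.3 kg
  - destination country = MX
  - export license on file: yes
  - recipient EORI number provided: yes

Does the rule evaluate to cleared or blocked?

Atomic conditions:
  number of pieces ≤ 45: 15 ≤ 45 is true
  battery watt-hours ≥ 98 Wh: 178 ≥ 98 is true
  export license on file: yes → true
  shipment insured: yes → true
  contains lithium batteries: no → false
  destination country ∈ {BR, CA, CN, JP}: MX is not in the set → false
  dual-use technology: no → false
  declared value ≥ 45074 USD: 40157 ≥ 45074 is false
  gross weight ≤ 394 kg: 521.3 ≤ 394 is false
  NOT recipient EORI number provided: yes → false
  number of pieces ≥ 30: 15 ≥ 30 is false
  customs declaration filed: yes → true
  NOT hazmat-classified: yes → false
Combine:
[1.1.1] true OR true OR true = true
[1.1.2.1] true AND false = false
[1.1.2.2] false OR false = false
[1.1.2] false OR false = false
[1.1] true AND false = false
[1.2.1.1.1] false AND false AND false = false
[1.2.1.1] NOT false = true
[1.2.1.2.1] false AND true AND false AND true = false
[1.2.1.2] NOT false = true
[1.2.1] true OR true = true
[1.2] NOT true = false
[1] false → false (antecedent false ⇒ implication holds) = true
[root] NOT true = false
Overall: false → blocked

Blocked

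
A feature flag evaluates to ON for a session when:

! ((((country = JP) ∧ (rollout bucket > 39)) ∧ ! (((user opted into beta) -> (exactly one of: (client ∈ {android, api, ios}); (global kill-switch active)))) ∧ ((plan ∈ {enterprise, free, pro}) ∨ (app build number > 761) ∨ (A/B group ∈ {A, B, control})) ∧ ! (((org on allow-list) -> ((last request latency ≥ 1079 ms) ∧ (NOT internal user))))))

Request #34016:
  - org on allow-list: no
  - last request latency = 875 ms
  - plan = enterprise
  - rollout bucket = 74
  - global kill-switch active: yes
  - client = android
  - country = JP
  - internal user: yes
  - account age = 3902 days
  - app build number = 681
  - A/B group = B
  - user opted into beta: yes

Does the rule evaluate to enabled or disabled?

Enabled

Atomic conditions:
  country = JP: JP == JP is true
  rollout bucket > 39: 74 > 39 is true
  user opted into beta: yes → true
  client ∈ {android, api, ios}: android is in the set → true
  global kill-switch active: yes → true
  plan ∈ {enterprise, free, pro}: enterprise is in the set → true
  app build number > 761: 681 > 761 is false
  A/B group ∈ {A, B, control}: B is in the set → true
  org on allow-list: no → false
  last request latency ≥ 1079 ms: 875 ≥ 1079 is false
  NOT internal user: yes → false
Combine:
[1.1] true AND true = true
[1.2.1.2] exactly-one(true, true) = false
[1.2.1] true → false = false
[1.2] NOT false = true
[1.3] true OR false OR true = true
[1.4.1.2] false AND false = false
[1.4.1] false → false (antecedent false ⇒ implication holds) = true
[1.4] NOT true = false
[1] true AND true AND true AND false = false
[root] NOT false = true
Overall: true → enabled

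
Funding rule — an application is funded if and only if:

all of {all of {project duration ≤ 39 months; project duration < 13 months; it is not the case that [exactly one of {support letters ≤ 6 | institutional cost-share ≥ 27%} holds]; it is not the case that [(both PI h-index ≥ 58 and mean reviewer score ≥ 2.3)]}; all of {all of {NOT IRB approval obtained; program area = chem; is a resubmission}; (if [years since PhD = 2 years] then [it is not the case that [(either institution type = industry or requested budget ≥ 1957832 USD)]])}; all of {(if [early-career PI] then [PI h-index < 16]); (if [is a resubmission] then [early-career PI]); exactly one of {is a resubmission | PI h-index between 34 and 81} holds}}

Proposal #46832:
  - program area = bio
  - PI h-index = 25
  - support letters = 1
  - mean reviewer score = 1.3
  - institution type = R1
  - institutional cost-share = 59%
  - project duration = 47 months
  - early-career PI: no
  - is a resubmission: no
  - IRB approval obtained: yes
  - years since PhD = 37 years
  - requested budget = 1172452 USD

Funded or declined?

Declined

Atomic conditions:
  project duration ≤ 39 months: 47 ≤ 39 is false
  project duration < 13 months: 47 < 13 is false
  support letters ≤ 6: 1 ≤ 6 is true
  institutional cost-share ≥ 27%: 59 ≥ 27 is true
  PI h-index ≥ 58: 25 ≥ 58 is false
  mean reviewer score ≥ 2.3: 1.3 ≥ 2.3 is false
  NOT IRB approval obtained: yes → false
  program area = chem: bio == chem is false
  is a resubmission: no → false
  years since PhD = 2 years: 37 == 2 is false
  institution type = industry: R1 == industry is false
  requested budget ≥ 1957832 USD: 1172452 ≥ 1957832 is false
  early-career PI: no → false
  PI h-index < 16: 25 < 16 is false
  PI h-index between 34 and 81: 25 in [34, 81] is false
Combine:
[1.3.1] exactly-one(true, true) = false
[1.3] NOT false = true
[1.4.1] false AND false = false
[1.4] NOT false = true
[1] false AND false AND true AND true = false
[2.1] false AND false AND false = false
[2.2.2.1] false OR false = false
[2.2.2] NOT false = true
[2.2] false → true (antecedent false ⇒ implication holds) = true
[2] false AND true = false
[3.1] false → false (antecedent false ⇒ implication holds) = true
[3.2] false → false (antecedent false ⇒ implication holds) = true
[3.3] exactly-one(false, false) = false
[3] true AND true AND false = false
[root] false AND false AND false = false
Overall: false → declined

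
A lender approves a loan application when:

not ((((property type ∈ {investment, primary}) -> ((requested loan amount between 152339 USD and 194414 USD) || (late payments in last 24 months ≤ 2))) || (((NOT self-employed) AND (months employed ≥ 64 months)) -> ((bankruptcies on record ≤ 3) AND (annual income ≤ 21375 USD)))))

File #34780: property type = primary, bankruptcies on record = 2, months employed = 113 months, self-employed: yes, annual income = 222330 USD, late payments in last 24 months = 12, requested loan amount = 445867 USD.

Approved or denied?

Denied

Atomic conditions:
  property type ∈ {investment, primary}: primary is in the set → true
  requested loan amount between 152339 USD and 194414 USD: 445867 in [152339, 194414] is false
  late payments in last 24 months ≤ 2: 12 ≤ 2 is false
  NOT self-employed: yes → false
  months employed ≥ 64 months: 113 ≥ 64 is true
  bankruptcies on record ≤ 3: 2 ≤ 3 is true
  annual income ≤ 21375 USD: 222330 ≤ 21375 is false
Combine:
[1.1.2] false OR false = false
[1.1] true → false = false
[1.2.1] false AND true = false
[1.2.2] true AND false = false
[1.2] false → false (antecedent false ⇒ implication holds) = true
[1] false OR true = true
[root] NOT true = false
Overall: false → denied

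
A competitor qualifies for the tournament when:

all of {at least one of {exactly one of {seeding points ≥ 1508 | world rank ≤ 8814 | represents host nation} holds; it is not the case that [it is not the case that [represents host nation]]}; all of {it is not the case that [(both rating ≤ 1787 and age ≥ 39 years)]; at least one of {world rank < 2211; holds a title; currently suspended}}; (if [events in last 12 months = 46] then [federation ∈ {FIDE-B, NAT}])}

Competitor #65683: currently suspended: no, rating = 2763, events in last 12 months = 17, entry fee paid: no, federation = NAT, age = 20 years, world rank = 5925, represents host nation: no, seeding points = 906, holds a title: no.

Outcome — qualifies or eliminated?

Atomic conditions:
  seeding points ≥ 1508: 906 ≥ 1508 is false
  world rank ≤ 8814: 5925 ≤ 8814 is true
  represents host nation: no → false
  rating ≤ 1787: 2763 ≤ 1787 is false
  age ≥ 39 years: 20 ≥ 39 is false
  world rank < 2211: 5925 < 2211 is false
  holds a title: no → false
  currently suspended: no → false
  events in last 12 months = 46: 17 == 46 is false
  federation ∈ {FIDE-B, NAT}: NAT is in the set → true
Combine:
[1.1] exactly-one(false, true, false) = true
[1.2.1] NOT false = true
[1.2] NOT true = false
[1] true OR false = true
[2.1.1] false AND false = false
[2.1] NOT false = true
[2.2] false OR false OR false = false
[2] true AND false = false
[3] false → true (antecedent false ⇒ implication holds) = true
[root] true AND false AND true = false
Overall: false → eliminated

Eliminated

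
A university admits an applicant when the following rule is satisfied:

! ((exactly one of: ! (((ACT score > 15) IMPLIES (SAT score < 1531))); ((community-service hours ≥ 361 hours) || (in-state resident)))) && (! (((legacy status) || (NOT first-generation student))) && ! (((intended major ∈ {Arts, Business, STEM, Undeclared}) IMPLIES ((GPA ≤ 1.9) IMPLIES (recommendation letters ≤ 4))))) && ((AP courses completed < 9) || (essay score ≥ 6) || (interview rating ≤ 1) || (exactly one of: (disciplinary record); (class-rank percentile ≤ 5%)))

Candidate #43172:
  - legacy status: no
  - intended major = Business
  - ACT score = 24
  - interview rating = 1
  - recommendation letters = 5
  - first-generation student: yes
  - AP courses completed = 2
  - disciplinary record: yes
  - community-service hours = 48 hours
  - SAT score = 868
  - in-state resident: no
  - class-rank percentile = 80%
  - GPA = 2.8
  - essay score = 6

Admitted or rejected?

Atomic conditions:
  ACT score > 15: 24 > 15 is true
  SAT score < 1531: 868 < 1531 is true
  community-service hours ≥ 361 hours: 48 ≥ 361 is false
  in-state resident: no → false
  legacy status: no → false
  NOT first-generation student: yes → false
  intended major ∈ {Arts, Business, STEM, Undeclared}: Business is in the set → true
  GPA ≤ 1.9: 2.8 ≤ 1.9 is false
  recommendation letters ≤ 4: 5 ≤ 4 is false
  AP courses completed < 9: 2 < 9 is true
  essay score ≥ 6: 6 ≥ 6 is true
  interview rating ≤ 1: 1 ≤ 1 is true
  disciplinary record: yes → true
  class-rank percentile ≤ 5%: 80 ≤ 5 is false
Combine:
[1.1.1.1] true → true = true
[1.1.1] NOT true = false
[1.1.2] false OR false = false
[1.1] exactly-one(false, false) = false
[1] NOT false = true
[2.1.1] false OR false = false
[2.1] NOT false = true
[2.2.1.2] false → false (antecedent false ⇒ implication holds) = true
[2.2.1] true → true = true
[2.2] NOT true = false
[2] true AND false = false
[3.4] exactly-one(true, false) = true
[3] true OR true OR true OR true = true
[root] true AND false AND true = false
Overall: false → rejected

Rejected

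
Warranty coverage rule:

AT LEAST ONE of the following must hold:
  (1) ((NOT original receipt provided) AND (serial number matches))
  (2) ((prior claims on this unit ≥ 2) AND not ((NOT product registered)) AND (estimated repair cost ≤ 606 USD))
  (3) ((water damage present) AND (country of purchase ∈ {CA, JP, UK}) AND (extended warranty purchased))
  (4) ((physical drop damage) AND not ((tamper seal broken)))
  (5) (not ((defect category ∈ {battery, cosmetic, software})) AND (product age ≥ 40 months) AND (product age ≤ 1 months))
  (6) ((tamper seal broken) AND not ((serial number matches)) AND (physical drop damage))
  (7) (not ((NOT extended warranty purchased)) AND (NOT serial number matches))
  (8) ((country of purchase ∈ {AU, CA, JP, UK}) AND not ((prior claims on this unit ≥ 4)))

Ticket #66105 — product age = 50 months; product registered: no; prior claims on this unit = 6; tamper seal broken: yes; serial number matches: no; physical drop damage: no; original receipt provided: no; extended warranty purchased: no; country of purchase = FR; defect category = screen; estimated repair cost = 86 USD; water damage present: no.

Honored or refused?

Atomic conditions:
  NOT original receipt provided: no → true
  serial number matches: no → false
  prior claims on this unit ≥ 2: 6 ≥ 2 is true
  NOT product registered: no → true
  estimated repair cost ≤ 606 USD: 86 ≤ 606 is true
  water damage present: no → false
  country of purchase ∈ {CA, JP, UK}: FR is not in the set → false
  extended warranty purchased: no → false
  physical drop damage: no → false
  tamper seal broken: yes → true
  defect category ∈ {battery, cosmetic, software}: screen is not in the set → false
  product age ≥ 40 months: 50 ≥ 40 is true
  product age ≤ 1 months: 50 ≤ 1 is false
  NOT extended warranty purchased: no → true
  NOT serial number matches: no → true
  country of purchase ∈ {AU, CA, JP, UK}: FR is not in the set → false
  prior claims on this unit ≥ 4: 6 ≥ 4 is true
Combine:
[1] true AND false = false
[2.2] NOT true = false
[2] true AND false AND true = false
[3] false AND false AND false = false
[4.2] NOT true = false
[4] false AND false = false
[5.1] NOT false = true
[5] true AND true AND false = false
[6.2] NOT false = true
[6] true AND true AND false = false
[7.1] NOT true = false
[7] false AND true = false
[8.2] NOT true = false
[8] false AND false = false
[root] false OR false OR false OR false OR false OR false OR false OR false = false
Overall: false → refused

Refused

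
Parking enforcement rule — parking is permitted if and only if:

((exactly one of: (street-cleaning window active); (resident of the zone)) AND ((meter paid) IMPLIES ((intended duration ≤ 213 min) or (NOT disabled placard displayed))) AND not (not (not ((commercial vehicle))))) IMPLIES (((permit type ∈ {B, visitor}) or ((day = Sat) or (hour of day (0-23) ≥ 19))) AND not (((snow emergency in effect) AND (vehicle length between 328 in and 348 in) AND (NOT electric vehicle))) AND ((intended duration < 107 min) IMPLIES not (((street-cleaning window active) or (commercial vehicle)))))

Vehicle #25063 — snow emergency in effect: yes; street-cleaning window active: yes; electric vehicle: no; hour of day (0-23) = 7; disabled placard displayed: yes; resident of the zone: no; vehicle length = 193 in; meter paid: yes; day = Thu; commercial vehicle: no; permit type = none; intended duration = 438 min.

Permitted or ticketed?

Permitted

Atomic conditions:
  street-cleaning window active: yes → true
  resident of the zone: no → false
  meter paid: yes → true
  intended duration ≤ 213 min: 438 ≤ 213 is false
  NOT disabled placard displayed: yes → false
  commercial vehicle: no → false
  permit type ∈ {B, visitor}: none is not in the set → false
  day = Sat: Thu == Sat is false
  hour of day (0-23) ≥ 19: 7 ≥ 19 is false
  snow emergency in effect: yes → true
  vehicle length between 328 in and 348 in: 193 in [328, 348] is false
  NOT electric vehicle: no → true
  intended duration < 107 min: 438 < 107 is false
Combine:
[1.1] exactly-one(true, false) = true
[1.2.2] false OR false = false
[1.2] true → false = false
[1.3.1.1] NOT false = true
[1.3.1] NOT true = false
[1.3] NOT false = true
[1] true AND false AND true = false
[2.1.2] false OR false = false
[2.1] false OR false = false
[2.2.1] true AND false AND true = false
[2.2] NOT false = true
[2.3.2.1] true OR false = true
[2.3.2] NOT true = false
[2.3] false → false (antecedent false ⇒ implication holds) = true
[2] false AND true AND true = false
[root] false → false (antecedent false ⇒ implication holds) = true
Overall: true → permitted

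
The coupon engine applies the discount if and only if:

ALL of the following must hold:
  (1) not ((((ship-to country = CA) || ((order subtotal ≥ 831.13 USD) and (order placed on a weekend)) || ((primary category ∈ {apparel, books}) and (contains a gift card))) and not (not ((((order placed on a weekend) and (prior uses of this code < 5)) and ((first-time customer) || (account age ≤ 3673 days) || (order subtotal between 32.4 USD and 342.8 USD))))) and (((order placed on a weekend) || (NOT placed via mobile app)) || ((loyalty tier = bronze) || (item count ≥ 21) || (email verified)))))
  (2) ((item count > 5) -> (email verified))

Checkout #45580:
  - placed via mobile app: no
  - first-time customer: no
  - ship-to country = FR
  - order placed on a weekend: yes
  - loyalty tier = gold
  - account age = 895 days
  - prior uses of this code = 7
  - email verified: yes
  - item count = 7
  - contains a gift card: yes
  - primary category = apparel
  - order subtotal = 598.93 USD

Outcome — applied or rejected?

Applied

Atomic conditions:
  ship-to country = CA: FR == CA is false
  order subtotal ≥ 831.13 USD: 598.93 ≥ 831.13 is false
  order placed on a weekend: yes → true
  primary category ∈ {apparel, books}: apparel is in the set → true
  contains a gift card: yes → true
  prior uses of this code < 5: 7 < 5 is false
  first-time customer: no → false
  account age ≤ 3673 days: 895 ≤ 3673 is true
  order subtotal between 32.4 USD and 342.8 USD: 598.93 in [32.4, 342.8] is false
  NOT placed via mobile app: no → true
  loyalty tier = bronze: gold == bronze is false
  item count ≥ 21: 7 ≥ 21 is false
  email verified: yes → true
  item count > 5: 7 > 5 is true
Combine:
[1.1.1.2] false AND true = false
[1.1.1.3] true AND true = true
[1.1.1] false OR false OR true = true
[1.1.2.1.1.1] true AND false = false
[1.1.2.1.1.2] false OR true OR false = true
[1.1.2.1.1] false AND true = false
[1.1.2.1] NOT false = true
[1.1.2] NOT true = false
[1.1.3.1] true OR true = true
[1.1.3.2] false OR false OR true = true
[1.1.3] true OR true = true
[1.1] true AND false AND true = false
[1] NOT false = true
[2] true → true = true
[root] true AND true = true
Overall: true → applied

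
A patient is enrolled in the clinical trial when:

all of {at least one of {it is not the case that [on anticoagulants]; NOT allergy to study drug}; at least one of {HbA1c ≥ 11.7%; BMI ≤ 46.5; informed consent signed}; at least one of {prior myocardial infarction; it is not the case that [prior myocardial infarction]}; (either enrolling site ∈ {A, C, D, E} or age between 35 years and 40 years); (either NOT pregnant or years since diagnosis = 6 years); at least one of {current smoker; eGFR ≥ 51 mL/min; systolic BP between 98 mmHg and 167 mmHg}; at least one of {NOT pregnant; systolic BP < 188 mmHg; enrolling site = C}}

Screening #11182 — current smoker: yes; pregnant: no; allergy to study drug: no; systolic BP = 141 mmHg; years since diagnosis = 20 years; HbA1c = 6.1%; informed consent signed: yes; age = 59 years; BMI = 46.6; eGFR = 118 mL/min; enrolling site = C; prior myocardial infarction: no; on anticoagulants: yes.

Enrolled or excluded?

Atomic conditions:
  on anticoagulants: yes → true
  NOT allergy to study drug: no → true
  HbA1c ≥ 11.7%: 6.1 ≥ 11.7 is false
  BMI ≤ 46.5: 46.6 ≤ 46.5 is false
  informed consent signed: yes → true
  prior myocardial infarction: no → false
  enrolling site ∈ {A, C, D, E}: C is in the set → true
  age between 35 years and 40 years: 59 in [35, 40] is false
  NOT pregnant: no → true
  years since diagnosis = 6 years: 20 == 6 is false
  current smoker: yes → true
  eGFR ≥ 51 mL/min: 118 ≥ 51 is true
  systolic BP between 98 mmHg and 167 mmHg: 141 in [98, 167] is true
  systolic BP < 188 mmHg: 141 < 188 is true
  enrolling site = C: C == C is true
Combine:
[1.1] NOT true = false
[1] false OR true = true
[2] false OR false OR true = true
[3.2] NOT false = true
[3] false OR true = true
[4] true OR false = true
[5] true OR false = true
[6] true OR true OR true = true
[7] true OR true OR true = true
[root] true AND true AND true AND true AND true AND true AND true = true
Overall: true → enrolled

Enrolled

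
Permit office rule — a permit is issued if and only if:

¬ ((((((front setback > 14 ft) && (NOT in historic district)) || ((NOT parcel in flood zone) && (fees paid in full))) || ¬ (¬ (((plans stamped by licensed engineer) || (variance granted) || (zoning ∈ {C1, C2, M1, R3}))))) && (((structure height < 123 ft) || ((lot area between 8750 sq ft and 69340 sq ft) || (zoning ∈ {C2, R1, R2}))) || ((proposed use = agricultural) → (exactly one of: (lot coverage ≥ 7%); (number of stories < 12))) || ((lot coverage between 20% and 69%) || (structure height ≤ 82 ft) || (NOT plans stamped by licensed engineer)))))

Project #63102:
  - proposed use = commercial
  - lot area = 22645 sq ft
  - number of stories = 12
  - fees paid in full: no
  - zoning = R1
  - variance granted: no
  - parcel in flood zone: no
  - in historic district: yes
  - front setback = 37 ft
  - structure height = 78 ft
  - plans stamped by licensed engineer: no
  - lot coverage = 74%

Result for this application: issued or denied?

Atomic conditions:
  front setback > 14 ft: 37 > 14 is true
  NOT in historic district: yes → false
  NOT parcel in flood zone: no → true
  fees paid in full: no → false
  plans stamped by licensed engineer: no → false
  variance granted: no → false
  zoning ∈ {C1, C2, M1, R3}: R1 is not in the set → false
  structure height < 123 ft: 78 < 123 is true
  lot area between 8750 sq ft and 69340 sq ft: 22645 in [8750, 69340] is true
  zoning ∈ {C2, R1, R2}: R1 is in the set → true
  proposed use = agricultural: commercial == agricultural is false
  lot coverage ≥ 7%: 74 ≥ 7 is true
  number of stories < 12: 12 < 12 is false
  lot coverage between 20% and 69%: 74 in [20, 69] is false
  structure height ≤ 82 ft: 78 ≤ 82 is true
  NOT plans stamped by licensed engineer: no → true
Combine:
[1.1.1.1] true AND false = false
[1.1.1.2] true AND false = false
[1.1.1] false OR false = false
[1.1.2.1.1] false OR false OR false = false
[1.1.2.1] NOT false = true
[1.1.2] NOT true = false
[1.1] false OR false = false
[1.2.1.2] true OR true = true
[1.2.1] true OR true = true
[1.2.2.2] exactly-one(true, false) = true
[1.2.2] false → true (antecedent false ⇒ implication holds) = true
[1.2.3] false OR true OR true = true
[1.2] true OR true OR true = true
[1] false AND true = false
[root] NOT false = true
Overall: true → issued

Issued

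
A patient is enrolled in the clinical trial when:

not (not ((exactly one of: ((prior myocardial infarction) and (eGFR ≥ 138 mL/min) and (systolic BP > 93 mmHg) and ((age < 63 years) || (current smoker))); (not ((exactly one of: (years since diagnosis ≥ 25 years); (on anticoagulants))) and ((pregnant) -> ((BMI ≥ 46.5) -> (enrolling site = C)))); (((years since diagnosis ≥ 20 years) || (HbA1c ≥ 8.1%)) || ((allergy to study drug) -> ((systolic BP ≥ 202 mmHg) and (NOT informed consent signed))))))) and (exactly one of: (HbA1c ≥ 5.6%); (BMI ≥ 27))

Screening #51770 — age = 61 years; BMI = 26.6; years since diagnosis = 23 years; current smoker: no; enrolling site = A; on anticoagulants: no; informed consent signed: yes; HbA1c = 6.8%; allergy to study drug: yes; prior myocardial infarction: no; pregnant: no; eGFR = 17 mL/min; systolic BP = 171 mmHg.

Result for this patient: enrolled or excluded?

Excluded

Atomic conditions:
  prior myocardial infarction: no → false
  eGFR ≥ 138 mL/min: 17 ≥ 138 is false
  systolic BP > 93 mmHg: 171 > 93 is true
  age < 63 years: 61 < 63 is true
  current smoker: no → false
  years since diagnosis ≥ 25 years: 23 ≥ 25 is false
  on anticoagulants: no → false
  pregnant: no → false
  BMI ≥ 46.5: 26.6 ≥ 46.5 is false
  enrolling site = C: A == C is false
  years since diagnosis ≥ 20 years: 23 ≥ 20 is true
  HbA1c ≥ 8.1%: 6.8 ≥ 8.1 is false
  allergy to study drug: yes → true
  systolic BP ≥ 202 mmHg: 171 ≥ 202 is false
  NOT informed consent signed: yes → false
  HbA1c ≥ 5.6%: 6.8 ≥ 5.6 is true
  BMI ≥ 27: 26.6 ≥ 27 is false
Combine:
[1.1.1.1.4] true OR false = true
[1.1.1.1] false AND false AND true AND true = false
[1.1.1.2.1.1] exactly-one(false, false) = false
[1.1.1.2.1] NOT false = true
[1.1.1.2.2.2] false → false (antecedent false ⇒ implication holds) = true
[1.1.1.2.2] false → true (antecedent false ⇒ implication holds) = true
[1.1.1.2] true AND true = true
[1.1.1.3.1] true OR false = true
[1.1.1.3.2.2] false AND false = false
[1.1.1.3.2] true → false = false
[1.1.1.3] true OR false = true
[1.1.1] exactly-one(false, true, true) = false
[1.1] NOT false = true
[1] NOT true = false
[2] exactly-one(true, false) = true
[root] false AND true = false
Overall: false → excluded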